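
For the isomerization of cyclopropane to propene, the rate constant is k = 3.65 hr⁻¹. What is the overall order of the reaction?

first order (1)

Step 1: The units of k for an nth-order reaction are (concentration)^(1-n)·(time)⁻¹.
Step 2: Here k has units hr⁻¹, so the concentration exponent is 0.
Step 3: 1 - n = 0 ⇒ n = 1. The reaction is first order.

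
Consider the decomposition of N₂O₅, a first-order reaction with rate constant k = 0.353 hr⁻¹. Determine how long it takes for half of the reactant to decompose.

1.964 hr

Step 1: For a first-order reaction, t₁/₂ = ln(2)/k
Step 2: t₁/₂ = ln(2)/0.353
Step 3: t₁/₂ = 0.6931/0.353 = 1.964 hr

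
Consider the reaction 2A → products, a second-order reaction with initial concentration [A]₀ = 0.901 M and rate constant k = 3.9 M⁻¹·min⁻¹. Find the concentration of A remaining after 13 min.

0.0193 M

Step 1: For a second-order reaction: 1/[A] = 1/[A]₀ + kt
Step 2: 1/[A] = 1/0.901 + 3.9 × 13
Step 3: 1/[A] = 1.11 + 50.7 = 51.81
Step 4: [A] = 1/51.81 = 0.0193 M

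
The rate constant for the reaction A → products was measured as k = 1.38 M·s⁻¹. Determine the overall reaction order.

zeroth order (0)

Step 1: The units of k for an nth-order reaction are (concentration)^(1-n)·(time)⁻¹.
Step 2: Here k has units M·s⁻¹, so the concentration exponent is 1.
Step 3: 1 - n = 1 ⇒ n = 0. The reaction is zeroth order.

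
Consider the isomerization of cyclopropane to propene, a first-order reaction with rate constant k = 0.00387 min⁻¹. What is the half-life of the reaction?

179.1 min

Step 1: For a first-order reaction, t₁/₂ = ln(2)/k
Step 2: t₁/₂ = ln(2)/0.00387
Step 3: t₁/₂ = 0.6931/0.00387 = 179.1 min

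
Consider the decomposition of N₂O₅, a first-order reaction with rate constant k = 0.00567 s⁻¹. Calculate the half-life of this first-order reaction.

122.2 s

Step 1: For a first-order reaction, t₁/₂ = ln(2)/k
Step 2: t₁/₂ = ln(2)/0.00567
Step 3: t₁/₂ = 0.6931/0.00567 = 122.2 s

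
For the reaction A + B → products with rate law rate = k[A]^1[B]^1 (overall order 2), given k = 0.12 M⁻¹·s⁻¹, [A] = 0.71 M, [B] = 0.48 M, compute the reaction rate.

0.0409 M/s

Step 1: The rate law is rate = k[A]^1[B]^1, overall order = 1+1 = 2
Step 2: Substitute values: rate = 0.12 × (0.71)^1 × (0.48)^1
Step 3: rate = 0.12 × 0.71 × 0.48 = 0.040896 M/s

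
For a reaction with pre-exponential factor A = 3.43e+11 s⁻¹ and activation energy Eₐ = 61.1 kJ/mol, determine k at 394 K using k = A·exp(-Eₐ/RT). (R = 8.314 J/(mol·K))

2.72e+03 s⁻¹

Step 1: Use the Arrhenius equation: k = A × exp(-Eₐ/RT)
Step 2: Convert Eₐ to J/mol: 61.1 kJ/mol = 61100 J/mol
Step 3: Calculate the exponent: -Eₐ/(RT) = -61100/(8.314 × 394) = -18.65241
Step 4: k = 3.43e+11 × exp(-18.65241)
Step 5: k = 3.43e+11 × 7.93161e-09 = 2.7205e+03 s⁻¹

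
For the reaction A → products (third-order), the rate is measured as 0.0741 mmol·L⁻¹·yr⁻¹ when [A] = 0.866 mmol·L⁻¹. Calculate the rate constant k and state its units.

0.1141 (mmol·L⁻¹)⁻²·yr⁻¹

Step 1: rate = k[A]^3, so k = rate / [A]^3.
Step 2: k = 0.0741 / (0.866)^3 = 0.0741 / 0.6495.
Step 3: k = 0.1141 (mmol·L⁻¹)⁻²·yr⁻¹.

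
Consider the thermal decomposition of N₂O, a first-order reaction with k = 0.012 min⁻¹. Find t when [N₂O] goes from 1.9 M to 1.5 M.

19.7 min

Step 1: For first-order: t = ln([N₂O]₀/[N₂O])/k
Step 2: t = ln(1.9/1.5)/0.012
Step 3: t = ln(1.267)/0.012
Step 4: t = 0.2364/0.012 = 19.7 min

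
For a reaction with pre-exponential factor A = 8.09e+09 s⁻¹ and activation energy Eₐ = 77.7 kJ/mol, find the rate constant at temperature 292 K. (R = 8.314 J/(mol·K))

1.02e-04 s⁻¹

Step 1: Use the Arrhenius equation: k = A × exp(-Eₐ/RT)
Step 2: Convert Eₐ to J/mol: 77.7 kJ/mol = 77700 J/mol
Step 3: Calculate the exponent: -Eₐ/(RT) = -77700/(8.314 × 292) = -32.00576
Step 4: k = 8.09e+09 × exp(-32.00576)
Step 5: k = 8.09e+09 × 1.25914e-14 = 1.0186e-04 s⁻¹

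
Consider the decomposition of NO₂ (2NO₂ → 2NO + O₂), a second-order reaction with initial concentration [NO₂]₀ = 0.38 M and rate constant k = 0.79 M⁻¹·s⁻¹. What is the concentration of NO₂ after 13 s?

0.07751 M

Step 1: For a second-order reaction: 1/[NO₂] = 1/[NO₂]₀ + kt
Step 2: 1/[NO₂] = 1/0.38 + 0.79 × 13
Step 3: 1/[NO₂] = 2.632 + 10.27 = 12.9
Step 4: [NO₂] = 1/12.9 = 0.07751 M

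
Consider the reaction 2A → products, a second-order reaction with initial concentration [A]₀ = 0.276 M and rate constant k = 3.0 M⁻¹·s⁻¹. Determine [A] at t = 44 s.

0.007373 M

Step 1: For a second-order reaction: 1/[A] = 1/[A]₀ + kt
Step 2: 1/[A] = 1/0.276 + 3.0 × 44
Step 3: 1/[A] = 3.623 + 132 = 135.6
Step 4: [A] = 1/135.6 = 0.007373 M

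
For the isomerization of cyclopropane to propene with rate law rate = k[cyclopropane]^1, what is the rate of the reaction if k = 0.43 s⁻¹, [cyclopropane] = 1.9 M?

0.817 M/s

Step 1: Identify the rate law: rate = k[cyclopropane]^1
Step 2: Substitute values: rate = 0.43 × (1.9)^1
Step 3: Calculate: rate = 0.43 × 1.9 = 0.817 M/s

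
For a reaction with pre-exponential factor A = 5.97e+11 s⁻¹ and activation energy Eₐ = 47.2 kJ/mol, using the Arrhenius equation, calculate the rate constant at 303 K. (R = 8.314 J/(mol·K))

4.35e+03 s⁻¹

Step 1: Use the Arrhenius equation: k = A × exp(-Eₐ/RT)
Step 2: Convert Eₐ to J/mol: 47.2 kJ/mol = 47200 J/mol
Step 3: Calculate the exponent: -Eₐ/(RT) = -47200/(8.314 × 303) = -18.73654
Step 4: k = 5.97e+11 × exp(-18.73654)
Step 5: k = 5.97e+11 × 7.29162e-09 = 4.3531e+03 s⁻¹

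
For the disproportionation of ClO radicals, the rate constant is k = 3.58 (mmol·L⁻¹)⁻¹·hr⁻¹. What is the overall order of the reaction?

second order (2)

Step 1: The units of k for an nth-order reaction are (concentration)^(1-n)·(time)⁻¹.
Step 2: Here k has units (mmol·L⁻¹)⁻¹·hr⁻¹, so the concentration exponent is -1.
Step 3: 1 - n = -1 ⇒ n = 2. The reaction is second order.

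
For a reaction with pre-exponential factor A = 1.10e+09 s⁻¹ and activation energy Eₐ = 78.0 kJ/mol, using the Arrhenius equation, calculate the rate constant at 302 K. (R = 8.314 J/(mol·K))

3.55e-05 s⁻¹

Step 1: Use the Arrhenius equation: k = A × exp(-Eₐ/RT)
Step 2: Convert Eₐ to J/mol: 78.0 kJ/mol = 78000 J/mol
Step 3: Calculate the exponent: -Eₐ/(RT) = -78000/(8.314 × 302) = -31.06545
Step 4: k = 1.10e+09 × exp(-31.06545)
Step 5: k = 1.10e+09 × 3.22438e-14 = 3.5468e-05 s⁻¹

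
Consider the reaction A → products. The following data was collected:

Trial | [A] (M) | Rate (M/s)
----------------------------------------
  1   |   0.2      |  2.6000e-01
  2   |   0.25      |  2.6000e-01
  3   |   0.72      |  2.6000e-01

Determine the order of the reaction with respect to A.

zeroth order (0)

Step 1: Compare trials - when concentration changes, rate stays constant.
Step 2: rate₂/rate₁ = 2.6000e-01/2.6000e-01 = 1
Step 3: [A]₂/[A]₁ = 0.25/0.2 = 1.25
Step 4: Since rate ratio ≈ (conc ratio)^0, the reaction is zeroth order.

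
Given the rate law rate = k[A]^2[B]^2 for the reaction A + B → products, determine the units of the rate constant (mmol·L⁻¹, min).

(mmol·L⁻¹)⁻³·min⁻¹

Step 1: Overall order = 2 + 2 = 4.
Step 2: rate has units mmol·L⁻¹·min⁻¹; [A]^2[B]^2 has units (mmol·L⁻¹)^4.
Step 3: k = rate/([A]^2[B]^2), so units of k = (mmol·L⁻¹)^(1-4)·min⁻¹ = (mmol·L⁻¹)⁻³·min⁻¹.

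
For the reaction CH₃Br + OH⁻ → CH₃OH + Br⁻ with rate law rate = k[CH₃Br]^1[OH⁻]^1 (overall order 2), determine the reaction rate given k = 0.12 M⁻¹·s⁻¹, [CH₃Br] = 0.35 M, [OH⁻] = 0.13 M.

0.00546 M/s

Step 1: The rate law is rate = k[CH₃Br]^1[OH⁻]^1, overall order = 1+1 = 2
Step 2: Substitute values: rate = 0.12 × (0.35)^1 × (0.13)^1
Step 3: rate = 0.12 × 0.35 × 0.13 = 0.00546 M/s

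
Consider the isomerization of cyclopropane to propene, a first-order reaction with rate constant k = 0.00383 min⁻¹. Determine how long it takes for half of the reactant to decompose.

181 min

Step 1: For a first-order reaction, t₁/₂ = ln(2)/k
Step 2: t₁/₂ = ln(2)/0.00383
Step 3: t₁/₂ = 0.6931/0.00383 = 181 min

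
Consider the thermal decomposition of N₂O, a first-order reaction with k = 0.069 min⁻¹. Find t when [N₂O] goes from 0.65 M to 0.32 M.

10.27 min

Step 1: For first-order: t = ln([N₂O]₀/[N₂O])/k
Step 2: t = ln(0.65/0.32)/0.069
Step 3: t = ln(2.031)/0.069
Step 4: t = 0.7087/0.069 = 10.27 min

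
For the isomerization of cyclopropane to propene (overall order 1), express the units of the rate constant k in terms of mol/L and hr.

hr⁻¹

Step 1: For overall order n, rate = k × (concentration)^n.
Step 2: Rate has units mol/L·hr⁻¹; concentration term has units (mol/L)^1.
Step 3: k = rate / (concentration)^n, so units of k = (mol/L)^(1-1)·hr⁻¹ = hr⁻¹.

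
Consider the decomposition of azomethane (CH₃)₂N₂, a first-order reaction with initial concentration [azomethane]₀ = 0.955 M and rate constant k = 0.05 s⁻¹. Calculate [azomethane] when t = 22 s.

0.3179 M

Step 1: For a first-order reaction: [azomethane] = [azomethane]₀ × e^(-kt)
Step 2: [azomethane] = 0.955 × e^(-0.05 × 22)
Step 3: [azomethane] = 0.955 × e^(-1.1)
Step 4: [azomethane] = 0.955 × 0.332871 = 0.3179 M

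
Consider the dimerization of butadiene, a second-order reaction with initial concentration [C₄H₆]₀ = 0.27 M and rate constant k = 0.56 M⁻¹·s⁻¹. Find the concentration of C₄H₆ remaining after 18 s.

0.07255 M

Step 1: For a second-order reaction: 1/[C₄H₆] = 1/[C₄H₆]₀ + kt
Step 2: 1/[C₄H₆] = 1/0.27 + 0.56 × 18
Step 3: 1/[C₄H₆] = 3.704 + 10.08 = 13.78
Step 4: [C₄H₆] = 1/13.78 = 0.07255 M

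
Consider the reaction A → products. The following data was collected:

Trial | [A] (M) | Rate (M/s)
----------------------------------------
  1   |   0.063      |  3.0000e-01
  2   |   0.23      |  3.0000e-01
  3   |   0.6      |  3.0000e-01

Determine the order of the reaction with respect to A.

zeroth order (0)

Step 1: Compare trials - when concentration changes, rate stays constant.
Step 2: rate₂/rate₁ = 3.0000e-01/3.0000e-01 = 1
Step 3: [A]₂/[A]₁ = 0.23/0.063 = 3.651
Step 4: Since rate ratio ≈ (conc ratio)^0, the reaction is zeroth order.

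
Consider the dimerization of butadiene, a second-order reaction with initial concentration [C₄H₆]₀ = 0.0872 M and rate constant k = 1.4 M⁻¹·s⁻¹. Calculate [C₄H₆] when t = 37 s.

0.01581 M

Step 1: For a second-order reaction: 1/[C₄H₆] = 1/[C₄H₆]₀ + kt
Step 2: 1/[C₄H₆] = 1/0.0872 + 1.4 × 37
Step 3: 1/[C₄H₆] = 11.47 + 51.8 = 63.27
Step 4: [C₄H₆] = 1/63.27 = 0.01581 M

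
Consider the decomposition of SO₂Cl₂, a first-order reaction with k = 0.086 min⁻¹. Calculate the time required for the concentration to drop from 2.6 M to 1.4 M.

7.198 min

Step 1: For first-order: t = ln([SO₂Cl₂]₀/[SO₂Cl₂])/k
Step 2: t = ln(2.6/1.4)/0.086
Step 3: t = ln(1.857)/0.086
Step 4: t = 0.619/0.086 = 7.198 min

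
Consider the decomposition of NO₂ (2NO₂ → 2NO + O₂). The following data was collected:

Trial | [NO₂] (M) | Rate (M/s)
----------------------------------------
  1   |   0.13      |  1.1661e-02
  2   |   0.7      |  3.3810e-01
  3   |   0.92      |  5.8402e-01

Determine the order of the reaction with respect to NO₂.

second order (2)

Step 1: Compare trials to find order n where rate₂/rate₁ = ([NO₂]₂/[NO₂]₁)^n
Step 2: rate₂/rate₁ = 3.3810e-01/1.1661e-02 = 28.99
Step 3: [NO₂]₂/[NO₂]₁ = 0.7/0.13 = 5.385
Step 4: n = ln(28.99)/ln(5.385) = 2.00 ≈ 2
Step 5: The reaction is second order in NO₂.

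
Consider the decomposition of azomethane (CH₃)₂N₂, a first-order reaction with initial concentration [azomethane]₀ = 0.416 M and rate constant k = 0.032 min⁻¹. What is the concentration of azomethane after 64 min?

0.05366 M

Step 1: For a first-order reaction: [azomethane] = [azomethane]₀ × e^(-kt)
Step 2: [azomethane] = 0.416 × e^(-0.032 × 64)
Step 3: [azomethane] = 0.416 × e^(-2.048)
Step 4: [azomethane] = 0.416 × 0.128993 = 0.05366 M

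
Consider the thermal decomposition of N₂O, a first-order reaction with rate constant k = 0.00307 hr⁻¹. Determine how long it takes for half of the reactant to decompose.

225.8 hr

Step 1: For a first-order reaction, t₁/₂ = ln(2)/k
Step 2: t₁/₂ = ln(2)/0.00307
Step 3: t₁/₂ = 0.6931/0.00307 = 225.8 hr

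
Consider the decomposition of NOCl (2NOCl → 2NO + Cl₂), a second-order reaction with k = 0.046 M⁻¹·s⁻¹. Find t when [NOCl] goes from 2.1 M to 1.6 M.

3.235 s

Step 1: For second-order: t = (1/[NOCl] - 1/[NOCl]₀)/k
Step 2: t = (1/1.6 - 1/2.1)/0.046
Step 3: t = (0.625 - 0.4762)/0.046
Step 4: t = 0.1488/0.046 = 3.235 s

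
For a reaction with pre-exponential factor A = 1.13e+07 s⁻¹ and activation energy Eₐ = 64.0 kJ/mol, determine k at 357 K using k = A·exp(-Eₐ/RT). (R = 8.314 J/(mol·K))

4.88e-03 s⁻¹

Step 1: Use the Arrhenius equation: k = A × exp(-Eₐ/RT)
Step 2: Convert Eₐ to J/mol: 64.0 kJ/mol = 64000 J/mol
Step 3: Calculate the exponent: -Eₐ/(RT) = -64000/(8.314 × 357) = -21.56263
Step 4: k = 1.13e+07 × exp(-21.56263)
Step 5: k = 1.13e+07 × 4.31985e-10 = 4.8814e-03 s⁻¹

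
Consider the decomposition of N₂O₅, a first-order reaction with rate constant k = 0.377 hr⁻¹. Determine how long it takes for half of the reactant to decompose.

1.839 hr

Step 1: For a first-order reaction, t₁/₂ = ln(2)/k
Step 2: t₁/₂ = ln(2)/0.377
Step 3: t₁/₂ = 0.6931/0.377 = 1.839 hr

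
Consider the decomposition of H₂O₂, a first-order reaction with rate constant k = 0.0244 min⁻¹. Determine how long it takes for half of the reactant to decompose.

28.41 min

Step 1: For a first-order reaction, t₁/₂ = ln(2)/k
Step 2: t₁/₂ = ln(2)/0.0244
Step 3: t₁/₂ = 0.6931/0.0244 = 28.41 min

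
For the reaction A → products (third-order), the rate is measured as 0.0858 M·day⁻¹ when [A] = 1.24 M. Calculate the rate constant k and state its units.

0.045 M⁻²·day⁻¹

Step 1: rate = k[A]^3, so k = rate / [A]^3.
Step 2: k = 0.0858 / (1.24)^3 = 0.0858 / 1.907.
Step 3: k = 0.045 M⁻²·day⁻¹.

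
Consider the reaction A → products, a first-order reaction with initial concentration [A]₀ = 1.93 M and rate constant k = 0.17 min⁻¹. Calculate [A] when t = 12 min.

0.251 M

Step 1: For a first-order reaction: [A] = [A]₀ × e^(-kt)
Step 2: [A] = 1.93 × e^(-0.17 × 12)
Step 3: [A] = 1.93 × e^(-2.04)
Step 4: [A] = 1.93 × 0.130029 = 0.251 M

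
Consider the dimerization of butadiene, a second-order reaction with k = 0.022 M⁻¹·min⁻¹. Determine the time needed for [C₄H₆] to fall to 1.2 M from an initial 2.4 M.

18.94 min

Step 1: For second-order: t = (1/[C₄H₆] - 1/[C₄H₆]₀)/k
Step 2: t = (1/1.2 - 1/2.4)/0.022
Step 3: t = (0.8333 - 0.4167)/0.022
Step 4: t = 0.4167/0.022 = 18.94 min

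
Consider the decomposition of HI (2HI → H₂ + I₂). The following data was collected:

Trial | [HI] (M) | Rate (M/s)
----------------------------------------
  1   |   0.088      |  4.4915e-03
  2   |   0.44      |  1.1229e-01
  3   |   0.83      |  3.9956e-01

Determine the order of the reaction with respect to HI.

second order (2)

Step 1: Compare trials to find order n where rate₂/rate₁ = ([HI]₂/[HI]₁)^n
Step 2: rate₂/rate₁ = 1.1229e-01/4.4915e-03 = 25
Step 3: [HI]₂/[HI]₁ = 0.44/0.088 = 5
Step 4: n = ln(25)/ln(5) = 2.00 ≈ 2
Step 5: The reaction is second order in HI.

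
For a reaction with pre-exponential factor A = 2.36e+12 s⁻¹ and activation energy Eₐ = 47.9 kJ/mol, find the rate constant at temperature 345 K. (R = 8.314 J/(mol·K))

1.32e+05 s⁻¹

Step 1: Use the Arrhenius equation: k = A × exp(-Eₐ/RT)
Step 2: Convert Eₐ to J/mol: 47.9 kJ/mol = 47900 J/mol
Step 3: Calculate the exponent: -Eₐ/(RT) = -47900/(8.314 × 345) = -16.69961
Step 4: k = 2.36e+12 × exp(-16.69961)
Step 5: k = 2.36e+12 × 5.59051e-08 = 1.3194e+05 s⁻¹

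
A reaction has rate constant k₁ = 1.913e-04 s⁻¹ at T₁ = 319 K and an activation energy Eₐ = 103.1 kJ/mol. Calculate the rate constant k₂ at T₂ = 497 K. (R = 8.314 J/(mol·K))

2.129e+02 s⁻¹

Step 1: Use the two-temperature Arrhenius form: ln(k₂/k₁) = -Eₐ/R × (1/T₂ - 1/T₁)
Step 2: Convert Eₐ to J/mol: 103.1 kJ/mol = 103100 J/mol
Step 3: 1/T₂ - 1/T₁ = 1/497 - 1/319 = -1.122724e-03 K⁻¹
Step 4: ln(k₂/k₁) = -103100/8.314 × -1.122724e-03 = 13.92264
Step 5: k₂ = k₁ × exp(13.92264) = 1.913e-04 × 1.11308e+06 = 2.129e+02 s⁻¹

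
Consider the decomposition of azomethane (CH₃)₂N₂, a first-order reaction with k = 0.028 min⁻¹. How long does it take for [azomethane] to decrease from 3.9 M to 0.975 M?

49.51 min

Step 1: For first-order: t = ln([azomethane]₀/[azomethane])/k
Step 2: t = ln(3.9/0.975)/0.028
Step 3: t = ln(4)/0.028
Step 4: t = 1.386/0.028 = 49.51 min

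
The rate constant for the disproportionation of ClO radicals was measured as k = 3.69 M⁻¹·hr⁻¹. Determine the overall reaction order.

second order (2)

Step 1: The units of k for an nth-order reaction are (concentration)^(1-n)·(time)⁻¹.
Step 2: Here k has units M⁻¹·hr⁻¹, so the concentration exponent is -1.
Step 3: 1 - n = -1 ⇒ n = 2. The reaction is second order.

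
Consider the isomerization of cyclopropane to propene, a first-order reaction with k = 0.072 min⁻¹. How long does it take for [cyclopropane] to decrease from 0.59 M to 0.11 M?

23.33 min

Step 1: For first-order: t = ln([cyclopropane]₀/[cyclopropane])/k
Step 2: t = ln(0.59/0.11)/0.072
Step 3: t = ln(5.364)/0.072
Step 4: t = 1.68/0.072 = 23.33 min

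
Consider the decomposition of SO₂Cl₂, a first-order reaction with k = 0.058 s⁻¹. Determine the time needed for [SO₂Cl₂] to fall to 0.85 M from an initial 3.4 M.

23.9 s

Step 1: For first-order: t = ln([SO₂Cl₂]₀/[SO₂Cl₂])/k
Step 2: t = ln(3.4/0.85)/0.058
Step 3: t = ln(4)/0.058
Step 4: t = 1.386/0.058 = 23.9 s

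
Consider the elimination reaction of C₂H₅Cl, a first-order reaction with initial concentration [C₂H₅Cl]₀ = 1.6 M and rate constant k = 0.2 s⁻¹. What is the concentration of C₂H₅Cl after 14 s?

0.0973 M

Step 1: For a first-order reaction: [C₂H₅Cl] = [C₂H₅Cl]₀ × e^(-kt)
Step 2: [C₂H₅Cl] = 1.6 × e^(-0.2 × 14)
Step 3: [C₂H₅Cl] = 1.6 × e^(-2.8)
Step 4: [C₂H₅Cl] = 1.6 × 0.0608101 = 0.0973 M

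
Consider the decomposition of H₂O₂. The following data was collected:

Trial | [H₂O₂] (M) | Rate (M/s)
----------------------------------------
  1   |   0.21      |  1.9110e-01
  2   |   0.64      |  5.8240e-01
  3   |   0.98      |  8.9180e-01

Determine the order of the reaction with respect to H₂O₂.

first order (1)

Step 1: Compare trials to find order n where rate₂/rate₁ = ([H₂O₂]₂/[H₂O₂]₁)^n
Step 2: rate₂/rate₁ = 5.8240e-01/1.9110e-01 = 3.048
Step 3: [H₂O₂]₂/[H₂O₂]₁ = 0.64/0.21 = 3.048
Step 4: n = ln(3.048)/ln(3.048) = 1.00 ≈ 1
Step 5: The reaction is first order in H₂O₂.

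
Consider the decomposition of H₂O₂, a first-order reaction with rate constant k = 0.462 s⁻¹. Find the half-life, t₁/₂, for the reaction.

1.5 s

Step 1: For a first-order reaction, t₁/₂ = ln(2)/k
Step 2: t₁/₂ = ln(2)/0.462
Step 3: t₁/₂ = 0.6931/0.462 = 1.5 s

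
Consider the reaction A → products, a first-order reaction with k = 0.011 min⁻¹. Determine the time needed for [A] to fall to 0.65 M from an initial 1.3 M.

63.01 min

Step 1: For first-order: t = ln([A]₀/[A])/k
Step 2: t = ln(1.3/0.65)/0.011
Step 3: t = ln(2)/0.011
Step 4: t = 0.6931/0.011 = 63.01 min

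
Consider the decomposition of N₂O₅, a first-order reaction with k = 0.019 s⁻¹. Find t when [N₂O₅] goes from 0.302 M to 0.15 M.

36.83 s

Step 1: For first-order: t = ln([N₂O₅]₀/[N₂O₅])/k
Step 2: t = ln(0.302/0.15)/0.019
Step 3: t = ln(2.013)/0.019
Step 4: t = 0.6998/0.019 = 36.83 s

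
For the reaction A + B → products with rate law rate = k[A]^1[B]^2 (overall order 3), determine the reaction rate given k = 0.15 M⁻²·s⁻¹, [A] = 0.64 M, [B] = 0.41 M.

0.01614 M/s

Step 1: The rate law is rate = k[A]^1[B]^2, overall order = 1+2 = 3
Step 2: Substitute values: rate = 0.15 × (0.64)^1 × (0.41)^2
Step 3: rate = 0.15 × 0.64 × 0.1681 = 0.0161376 M/s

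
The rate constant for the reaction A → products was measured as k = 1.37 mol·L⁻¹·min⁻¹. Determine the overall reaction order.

zeroth order (0)

Step 1: The units of k for an nth-order reaction are (concentration)^(1-n)·(time)⁻¹.
Step 2: Here k has units mol·L⁻¹·min⁻¹, so the concentration exponent is 1.
Step 3: 1 - n = 1 ⇒ n = 0. The reaction is zeroth order.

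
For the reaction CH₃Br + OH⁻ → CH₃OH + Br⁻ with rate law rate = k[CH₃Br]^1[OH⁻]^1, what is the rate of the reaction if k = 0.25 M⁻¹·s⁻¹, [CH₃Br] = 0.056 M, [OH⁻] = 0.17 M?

0.00238 M/s

Step 1: The rate law is rate = k[CH₃Br]^1[OH⁻]^1
Step 2: Substitute: rate = 0.25 × (0.056)^1 × (0.17)^1
Step 3: rate = 0.25 × 0.056 × 0.17 = 0.00238 M/s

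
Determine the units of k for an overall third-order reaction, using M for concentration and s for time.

M⁻²·s⁻¹

Step 1: For overall order n, rate = k × (concentration)^n.
Step 2: Rate has units M·s⁻¹; concentration term has units M^3.
Step 3: k = rate / (concentration)^n, so units of k = M^(1-3)·s⁻¹ = M⁻²·s⁻¹.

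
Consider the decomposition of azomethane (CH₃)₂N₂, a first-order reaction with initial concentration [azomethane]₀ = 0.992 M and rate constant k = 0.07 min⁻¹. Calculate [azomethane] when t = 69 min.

0.007923 M

Step 1: For a first-order reaction: [azomethane] = [azomethane]₀ × e^(-kt)
Step 2: [azomethane] = 0.992 × e^(-0.07 × 69)
Step 3: [azomethane] = 0.992 × e^(-4.83)
Step 4: [azomethane] = 0.992 × 0.00798652 = 0.007923 M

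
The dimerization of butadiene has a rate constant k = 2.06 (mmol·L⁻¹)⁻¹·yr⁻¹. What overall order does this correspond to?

second order (2)

Step 1: The units of k for an nth-order reaction are (concentration)^(1-n)·(time)⁻¹.
Step 2: Here k has units (mmol·L⁻¹)⁻¹·yr⁻¹, so the concentration exponent is -1.
Step 3: 1 - n = -1 ⇒ n = 2. The reaction is second order.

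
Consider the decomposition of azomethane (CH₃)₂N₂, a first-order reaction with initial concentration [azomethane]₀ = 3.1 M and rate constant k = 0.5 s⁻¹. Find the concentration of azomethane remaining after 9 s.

0.03444 M

Step 1: For a first-order reaction: [azomethane] = [azomethane]₀ × e^(-kt)
Step 2: [azomethane] = 3.1 × e^(-0.5 × 9)
Step 3: [azomethane] = 3.1 × e^(-4.5)
Step 4: [azomethane] = 3.1 × 0.011109 = 0.03444 M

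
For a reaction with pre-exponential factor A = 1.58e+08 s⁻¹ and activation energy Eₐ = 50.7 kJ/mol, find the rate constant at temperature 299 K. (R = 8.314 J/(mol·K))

2.19e-01 s⁻¹

Step 1: Use the Arrhenius equation: k = A × exp(-Eₐ/RT)
Step 2: Convert Eₐ to J/mol: 50.7 kJ/mol = 50700 J/mol
Step 3: Calculate the exponent: -Eₐ/(RT) = -50700/(8.314 × 299) = -20.39514
Step 4: k = 1.58e+08 × exp(-20.39514)
Step 5: k = 1.58e+08 × 1.38836e-09 = 2.1936e-01 s⁻¹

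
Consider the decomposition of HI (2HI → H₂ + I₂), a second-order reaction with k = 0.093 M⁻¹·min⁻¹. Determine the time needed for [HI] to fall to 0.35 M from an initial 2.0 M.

25.35 min

Step 1: For second-order: t = (1/[HI] - 1/[HI]₀)/k
Step 2: t = (1/0.35 - 1/2.0)/0.093
Step 3: t = (2.857 - 0.5)/0.093
Step 4: t = 2.357/0.093 = 25.35 min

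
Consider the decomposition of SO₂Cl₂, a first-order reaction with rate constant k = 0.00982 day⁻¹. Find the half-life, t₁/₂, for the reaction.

70.59 day

Step 1: For a first-order reaction, t₁/₂ = ln(2)/k
Step 2: t₁/₂ = ln(2)/0.00982
Step 3: t₁/₂ = 0.6931/0.00982 = 70.59 day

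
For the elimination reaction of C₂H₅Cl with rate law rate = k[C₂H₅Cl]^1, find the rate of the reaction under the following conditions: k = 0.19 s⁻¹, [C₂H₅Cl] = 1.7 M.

0.323 M/s

Step 1: Identify the rate law: rate = k[C₂H₅Cl]^1
Step 2: Substitute values: rate = 0.19 × (1.7)^1
Step 3: Calculate: rate = 0.19 × 1.7 = 0.323 M/s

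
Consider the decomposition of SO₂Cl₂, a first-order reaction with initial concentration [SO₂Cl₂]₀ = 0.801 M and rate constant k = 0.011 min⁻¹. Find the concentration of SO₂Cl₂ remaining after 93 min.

0.288 M

Step 1: For a first-order reaction: [SO₂Cl₂] = [SO₂Cl₂]₀ × e^(-kt)
Step 2: [SO₂Cl₂] = 0.801 × e^(-0.011 × 93)
Step 3: [SO₂Cl₂] = 0.801 × e^(-1.023)
Step 4: [SO₂Cl₂] = 0.801 × 0.359515 = 0.288 M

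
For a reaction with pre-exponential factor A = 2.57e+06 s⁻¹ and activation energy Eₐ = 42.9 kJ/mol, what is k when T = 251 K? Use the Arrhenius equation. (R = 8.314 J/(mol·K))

3.03e-03 s⁻¹

Step 1: Use the Arrhenius equation: k = A × exp(-Eₐ/RT)
Step 2: Convert Eₐ to J/mol: 42.9 kJ/mol = 42900 J/mol
Step 3: Calculate the exponent: -Eₐ/(RT) = -42900/(8.314 × 251) = -20.55765
Step 4: k = 2.57e+06 × exp(-20.55765)
Step 5: k = 2.57e+06 × 1.18012e-09 = 3.0329e-03 s⁻¹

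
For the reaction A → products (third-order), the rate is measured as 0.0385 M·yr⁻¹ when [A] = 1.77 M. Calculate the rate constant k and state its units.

0.006943 M⁻²·yr⁻¹

Step 1: rate = k[A]^3, so k = rate / [A]^3.
Step 2: k = 0.0385 / (1.77)^3 = 0.0385 / 5.545.
Step 3: k = 0.006943 M⁻²·yr⁻¹.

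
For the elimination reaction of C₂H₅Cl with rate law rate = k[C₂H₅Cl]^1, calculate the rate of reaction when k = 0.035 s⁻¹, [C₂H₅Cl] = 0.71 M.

0.02485 M/s

Step 1: Identify the rate law: rate = k[C₂H₅Cl]^1
Step 2: Substitute values: rate = 0.035 × (0.71)^1
Step 3: Calculate: rate = 0.035 × 0.71 = 0.02485 M/s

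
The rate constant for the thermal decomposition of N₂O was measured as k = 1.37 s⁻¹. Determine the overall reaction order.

first order (1)

Step 1: The units of k for an nth-order reaction are (concentration)^(1-n)·(time)⁻¹.
Step 2: Here k has units s⁻¹, so the concentration exponent is 0.
Step 3: 1 - n = 0 ⇒ n = 1. The reaction is first order.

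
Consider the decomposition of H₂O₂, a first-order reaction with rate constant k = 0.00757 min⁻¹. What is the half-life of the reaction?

91.57 min

Step 1: For a first-order reaction, t₁/₂ = ln(2)/k
Step 2: t₁/₂ = ln(2)/0.00757
Step 3: t₁/₂ = 0.6931/0.00757 = 91.57 min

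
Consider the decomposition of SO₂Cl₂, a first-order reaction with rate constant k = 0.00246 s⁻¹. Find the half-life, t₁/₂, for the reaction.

281.8 s

Step 1: For a first-order reaction, t₁/₂ = ln(2)/k
Step 2: t₁/₂ = ln(2)/0.00246
Step 3: t₁/₂ = 0.6931/0.00246 = 281.8 s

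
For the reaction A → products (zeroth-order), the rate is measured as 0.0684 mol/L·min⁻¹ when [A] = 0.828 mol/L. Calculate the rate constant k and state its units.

0.0684 mol/L·min⁻¹

Step 1: For a zeroth-order reaction, rate = k (independent of concentration).
Step 2: k = rate = 0.0684 mol/L·min⁻¹.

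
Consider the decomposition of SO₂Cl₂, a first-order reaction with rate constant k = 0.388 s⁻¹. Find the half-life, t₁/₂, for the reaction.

1.786 s

Step 1: For a first-order reaction, t₁/₂ = ln(2)/k
Step 2: t₁/₂ = ln(2)/0.388
Step 3: t₁/₂ = 0.6931/0.388 = 1.786 s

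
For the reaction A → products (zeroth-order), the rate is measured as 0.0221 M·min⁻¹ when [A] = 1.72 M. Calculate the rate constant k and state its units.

0.0221 M·min⁻¹

Step 1: For a zeroth-order reaction, rate = k (independent of concentration).
Step 2: k = rate = 0.0221 M·min⁻¹.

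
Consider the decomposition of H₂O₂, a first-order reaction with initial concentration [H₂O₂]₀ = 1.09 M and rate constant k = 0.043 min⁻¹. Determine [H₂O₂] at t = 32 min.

0.2753 M

Step 1: For a first-order reaction: [H₂O₂] = [H₂O₂]₀ × e^(-kt)
Step 2: [H₂O₂] = 1.09 × e^(-0.043 × 32)
Step 3: [H₂O₂] = 1.09 × e^(-1.376)
Step 4: [H₂O₂] = 1.09 × 0.252587 = 0.2753 M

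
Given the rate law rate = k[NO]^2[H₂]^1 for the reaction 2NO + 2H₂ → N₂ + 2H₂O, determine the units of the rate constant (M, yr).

M⁻²·yr⁻¹

Step 1: Overall order = 2 + 1 = 3.
Step 2: rate has units M·yr⁻¹; [NO]^2[H₂]^1 has units M^3.
Step 3: k = rate/([NO]^2[H₂]^1), so units of k = M^(1-3)·yr⁻¹ = M⁻²·yr⁻¹.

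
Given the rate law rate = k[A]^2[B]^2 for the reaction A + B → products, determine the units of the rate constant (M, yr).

M⁻³·yr⁻¹

Step 1: Overall order = 2 + 2 = 4.
Step 2: rate has units M·yr⁻¹; [A]^2[B]^2 has units M^4.
Step 3: k = rate/([A]^2[B]^2), so units of k = M^(1-4)·yr⁻¹ = M⁻³·yr⁻¹.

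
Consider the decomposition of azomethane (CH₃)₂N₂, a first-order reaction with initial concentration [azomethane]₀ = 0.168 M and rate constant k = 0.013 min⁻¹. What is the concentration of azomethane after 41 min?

0.09859 M

Step 1: For a first-order reaction: [azomethane] = [azomethane]₀ × e^(-kt)
Step 2: [azomethane] = 0.168 × e^(-0.013 × 41)
Step 3: [azomethane] = 0.168 × e^(-0.533)
Step 4: [azomethane] = 0.168 × 0.586842 = 0.09859 M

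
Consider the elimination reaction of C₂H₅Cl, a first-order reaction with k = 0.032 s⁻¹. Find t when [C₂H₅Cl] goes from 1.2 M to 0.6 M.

21.66 s

Step 1: For first-order: t = ln([C₂H₅Cl]₀/[C₂H₅Cl])/k
Step 2: t = ln(1.2/0.6)/0.032
Step 3: t = ln(2)/0.032
Step 4: t = 0.6931/0.032 = 21.66 s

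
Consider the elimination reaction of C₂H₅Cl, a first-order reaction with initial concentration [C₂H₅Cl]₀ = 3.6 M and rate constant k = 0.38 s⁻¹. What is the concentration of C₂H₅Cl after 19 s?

0.002634 M

Step 1: For a first-order reaction: [C₂H₅Cl] = [C₂H₅Cl]₀ × e^(-kt)
Step 2: [C₂H₅Cl] = 3.6 × e^(-0.38 × 19)
Step 3: [C₂H₅Cl] = 3.6 × e^(-7.22)
Step 4: [C₂H₅Cl] = 3.6 × 0.000731802 = 0.002634 M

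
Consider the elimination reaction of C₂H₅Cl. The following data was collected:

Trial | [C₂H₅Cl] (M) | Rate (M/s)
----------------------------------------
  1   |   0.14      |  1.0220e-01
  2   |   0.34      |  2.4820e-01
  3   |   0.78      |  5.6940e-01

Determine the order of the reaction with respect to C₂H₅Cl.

first order (1)

Step 1: Compare trials to find order n where rate₂/rate₁ = ([C₂H₅Cl]₂/[C₂H₅Cl]₁)^n
Step 2: rate₂/rate₁ = 2.4820e-01/1.0220e-01 = 2.429
Step 3: [C₂H₅Cl]₂/[C₂H₅Cl]₁ = 0.34/0.14 = 2.429
Step 4: n = ln(2.429)/ln(2.429) = 1.00 ≈ 1
Step 5: The reaction is first order in C₂H₅Cl.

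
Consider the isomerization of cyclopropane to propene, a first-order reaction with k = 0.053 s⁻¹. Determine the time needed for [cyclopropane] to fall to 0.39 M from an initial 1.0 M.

17.77 s

Step 1: For first-order: t = ln([cyclopropane]₀/[cyclopropane])/k
Step 2: t = ln(1.0/0.39)/0.053
Step 3: t = ln(2.564)/0.053
Step 4: t = 0.9416/0.053 = 17.77 s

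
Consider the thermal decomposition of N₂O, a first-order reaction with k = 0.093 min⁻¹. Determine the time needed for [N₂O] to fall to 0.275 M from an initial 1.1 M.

14.91 min

Step 1: For first-order: t = ln([N₂O]₀/[N₂O])/k
Step 2: t = ln(1.1/0.275)/0.093
Step 3: t = ln(4)/0.093
Step 4: t = 1.386/0.093 = 14.91 min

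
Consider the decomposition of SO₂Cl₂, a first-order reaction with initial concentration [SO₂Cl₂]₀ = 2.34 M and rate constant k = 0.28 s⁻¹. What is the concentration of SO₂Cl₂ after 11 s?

0.1075 M

Step 1: For a first-order reaction: [SO₂Cl₂] = [SO₂Cl₂]₀ × e^(-kt)
Step 2: [SO₂Cl₂] = 2.34 × e^(-0.28 × 11)
Step 3: [SO₂Cl₂] = 2.34 × e^(-3.08)
Step 4: [SO₂Cl₂] = 2.34 × 0.0459593 = 0.1075 M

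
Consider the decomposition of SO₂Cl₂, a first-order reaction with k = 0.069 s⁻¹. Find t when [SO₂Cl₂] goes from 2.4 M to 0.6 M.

20.09 s

Step 1: For first-order: t = ln([SO₂Cl₂]₀/[SO₂Cl₂])/k
Step 2: t = ln(2.4/0.6)/0.069
Step 3: t = ln(4)/0.069
Step 4: t = 1.386/0.069 = 20.09 s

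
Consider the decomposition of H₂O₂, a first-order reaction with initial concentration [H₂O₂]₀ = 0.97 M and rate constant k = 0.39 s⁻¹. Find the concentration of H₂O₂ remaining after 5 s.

0.138 M

Step 1: For a first-order reaction: [H₂O₂] = [H₂O₂]₀ × e^(-kt)
Step 2: [H₂O₂] = 0.97 × e^(-0.39 × 5)
Step 3: [H₂O₂] = 0.97 × e^(-1.95)
Step 4: [H₂O₂] = 0.97 × 0.142274 = 0.138 M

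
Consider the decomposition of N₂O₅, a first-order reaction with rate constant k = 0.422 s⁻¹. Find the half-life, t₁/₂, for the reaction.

1.643 s

Step 1: For a first-order reaction, t₁/₂ = ln(2)/k
Step 2: t₁/₂ = ln(2)/0.422
Step 3: t₁/₂ = 0.6931/0.422 = 1.643 s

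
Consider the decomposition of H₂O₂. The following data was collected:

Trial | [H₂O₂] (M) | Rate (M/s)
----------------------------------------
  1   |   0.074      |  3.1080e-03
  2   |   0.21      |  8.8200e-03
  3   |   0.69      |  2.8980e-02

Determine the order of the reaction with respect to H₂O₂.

first order (1)

Step 1: Compare trials to find order n where rate₂/rate₁ = ([H₂O₂]₂/[H₂O₂]₁)^n
Step 2: rate₂/rate₁ = 8.8200e-03/3.1080e-03 = 2.838
Step 3: [H₂O₂]₂/[H₂O₂]₁ = 0.21/0.074 = 2.838
Step 4: n = ln(2.838)/ln(2.838) = 1.00 ≈ 1
Step 5: The reaction is first order in H₂O₂.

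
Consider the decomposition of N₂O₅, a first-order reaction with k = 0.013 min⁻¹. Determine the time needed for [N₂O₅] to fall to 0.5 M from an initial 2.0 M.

106.6 min

Step 1: For first-order: t = ln([N₂O₅]₀/[N₂O₅])/k
Step 2: t = ln(2.0/0.5)/0.013
Step 3: t = ln(4)/0.013
Step 4: t = 1.386/0.013 = 106.6 min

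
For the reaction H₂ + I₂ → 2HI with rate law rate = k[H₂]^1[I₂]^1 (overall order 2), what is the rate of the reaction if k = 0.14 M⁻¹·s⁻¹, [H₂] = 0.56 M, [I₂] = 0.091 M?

0.007134 M/s

Step 1: The rate law is rate = k[H₂]^1[I₂]^1, overall order = 1+1 = 2
Step 2: Substitute values: rate = 0.14 × (0.56)^1 × (0.091)^1
Step 3: rate = 0.14 × 0.56 × 0.091 = 0.0071344 M/s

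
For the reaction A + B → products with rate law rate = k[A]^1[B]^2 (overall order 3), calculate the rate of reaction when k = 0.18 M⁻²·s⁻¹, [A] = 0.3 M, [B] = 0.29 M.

0.004541 M/s

Step 1: The rate law is rate = k[A]^1[B]^2, overall order = 1+2 = 3
Step 2: Substitute values: rate = 0.18 × (0.3)^1 × (0.29)^2
Step 3: rate = 0.18 × 0.3 × 0.0841 = 0.0045414 M/s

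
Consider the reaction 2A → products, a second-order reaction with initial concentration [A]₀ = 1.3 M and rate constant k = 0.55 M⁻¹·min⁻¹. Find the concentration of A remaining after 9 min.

0.1748 M

Step 1: For a second-order reaction: 1/[A] = 1/[A]₀ + kt
Step 2: 1/[A] = 1/1.3 + 0.55 × 9
Step 3: 1/[A] = 0.7692 + 4.95 = 5.719
Step 4: [A] = 1/5.719 = 0.1748 M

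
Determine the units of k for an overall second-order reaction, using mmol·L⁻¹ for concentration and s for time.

(mmol·L⁻¹)⁻¹·s⁻¹

Step 1: For overall order n, rate = k × (concentration)^n.
Step 2: Rate has units mmol·L⁻¹·s⁻¹; concentration term has units (mmol·L⁻¹)^2.
Step 3: k = rate / (concentration)^n, so units of k = (mmol·L⁻¹)^(1-2)·s⁻¹ = (mmol·L⁻¹)⁻¹·s⁻¹.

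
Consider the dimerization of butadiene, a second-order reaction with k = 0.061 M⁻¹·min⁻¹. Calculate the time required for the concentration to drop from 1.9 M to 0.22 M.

65.89 min

Step 1: For second-order: t = (1/[C₄H₆] - 1/[C₄H₆]₀)/k
Step 2: t = (1/0.22 - 1/1.9)/0.061
Step 3: t = (4.545 - 0.5263)/0.061
Step 4: t = 4.019/0.061 = 65.89 min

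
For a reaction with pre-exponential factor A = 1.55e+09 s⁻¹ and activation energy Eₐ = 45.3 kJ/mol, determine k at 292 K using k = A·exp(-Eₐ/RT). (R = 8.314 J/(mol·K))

1.22e+01 s⁻¹

Step 1: Use the Arrhenius equation: k = A × exp(-Eₐ/RT)
Step 2: Convert Eₐ to J/mol: 45.3 kJ/mol = 45300 J/mol
Step 3: Calculate the exponent: -Eₐ/(RT) = -45300/(8.314 × 292) = -18.65973
Step 4: k = 1.55e+09 × exp(-18.65973)
Step 5: k = 1.55e+09 × 7.87376e-09 = 1.2204e+01 s⁻¹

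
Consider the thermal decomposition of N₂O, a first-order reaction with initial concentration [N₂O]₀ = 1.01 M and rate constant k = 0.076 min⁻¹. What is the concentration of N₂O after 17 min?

0.2775 M

Step 1: For a first-order reaction: [N₂O] = [N₂O]₀ × e^(-kt)
Step 2: [N₂O] = 1.01 × e^(-0.076 × 17)
Step 3: [N₂O] = 1.01 × e^(-1.292)
Step 4: [N₂O] = 1.01 × 0.274721 = 0.2775 M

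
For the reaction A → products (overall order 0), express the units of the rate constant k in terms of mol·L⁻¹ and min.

mol·L⁻¹·min⁻¹

Step 1: For overall order n, rate = k × (concentration)^n.
Step 2: Rate has units mol·L⁻¹·min⁻¹; concentration term has units (mol·L⁻¹)^0.
Step 3: k = rate / (concentration)^n, so units of k = (mol·L⁻¹)^(1-0)·min⁻¹ = mol·L⁻¹·min⁻¹.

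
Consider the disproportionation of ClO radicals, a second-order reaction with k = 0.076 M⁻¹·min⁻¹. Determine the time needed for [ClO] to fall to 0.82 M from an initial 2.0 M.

9.467 min

Step 1: For second-order: t = (1/[ClO] - 1/[ClO]₀)/k
Step 2: t = (1/0.82 - 1/2.0)/0.076
Step 3: t = (1.22 - 0.5)/0.076
Step 4: t = 0.7195/0.076 = 9.467 min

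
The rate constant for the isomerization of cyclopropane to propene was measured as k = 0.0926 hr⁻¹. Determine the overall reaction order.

first order (1)

Step 1: The units of k for an nth-order reaction are (concentration)^(1-n)·(time)⁻¹.
Step 2: Here k has units hr⁻¹, so the concentration exponent is 0.
Step 3: 1 - n = 0 ⇒ n = 1. The reaction is first order.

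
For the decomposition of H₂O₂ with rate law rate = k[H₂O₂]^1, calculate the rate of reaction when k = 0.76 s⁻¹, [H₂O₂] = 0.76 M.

0.5776 M/s

Step 1: Identify the rate law: rate = k[H₂O₂]^1
Step 2: Substitute values: rate = 0.76 × (0.76)^1
Step 3: Calculate: rate = 0.76 × 0.76 = 0.5776 M/s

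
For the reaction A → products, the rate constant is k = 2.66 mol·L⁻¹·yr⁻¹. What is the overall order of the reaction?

zeroth order (0)

Step 1: The units of k for an nth-order reaction are (concentration)^(1-n)·(time)⁻¹.
Step 2: Here k has units mol·L⁻¹·yr⁻¹, so the concentration exponent is 1.
Step 3: 1 - n = 1 ⇒ n = 0. The reaction is zeroth order.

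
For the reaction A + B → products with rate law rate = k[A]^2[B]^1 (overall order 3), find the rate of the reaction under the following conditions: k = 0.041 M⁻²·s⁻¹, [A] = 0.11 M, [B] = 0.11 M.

5.457e-05 M/s

Step 1: The rate law is rate = k[A]^2[B]^1, overall order = 2+1 = 3
Step 2: Substitute values: rate = 0.041 × (0.11)^2 × (0.11)^1
Step 3: rate = 0.041 × 0.0121 × 0.11 = 5.4571e-05 M/s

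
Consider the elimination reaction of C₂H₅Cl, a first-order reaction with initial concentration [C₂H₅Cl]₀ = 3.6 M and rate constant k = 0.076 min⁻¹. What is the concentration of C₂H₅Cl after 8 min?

1.96 M

Step 1: For a first-order reaction: [C₂H₅Cl] = [C₂H₅Cl]₀ × e^(-kt)
Step 2: [C₂H₅Cl] = 3.6 × e^(-0.076 × 8)
Step 3: [C₂H₅Cl] = 3.6 × e^(-0.608)
Step 4: [C₂H₅Cl] = 3.6 × 0.544439 = 1.96 M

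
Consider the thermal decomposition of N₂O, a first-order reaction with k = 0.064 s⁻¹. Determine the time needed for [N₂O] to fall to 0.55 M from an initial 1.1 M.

10.83 s

Step 1: For first-order: t = ln([N₂O]₀/[N₂O])/k
Step 2: t = ln(1.1/0.55)/0.064
Step 3: t = ln(2)/0.064
Step 4: t = 0.6931/0.064 = 10.83 s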